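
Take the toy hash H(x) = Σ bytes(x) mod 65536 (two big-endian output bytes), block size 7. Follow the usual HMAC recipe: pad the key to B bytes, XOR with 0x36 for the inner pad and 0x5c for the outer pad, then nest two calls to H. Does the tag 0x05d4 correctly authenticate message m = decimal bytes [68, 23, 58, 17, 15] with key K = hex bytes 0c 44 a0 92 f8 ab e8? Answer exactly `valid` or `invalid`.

Key hex bytes 0c 44 a0 92 f8 ab e8 is exactly B = 7 bytes: K' = 0c 44 a0 92 f8 ab e8.
K' ⊕ ipad = 3a 72 96 a4 ce 9d de; K' ⊕ opad = 50 18 fc ce a4 f7 b4.
Inner hash: sum = 58+114+150+164+206+157+222+68+23+58+17+15 = 1252 → 04 e4.
Outer hash (recomputed tag): sum = 80+24+252+206+164+247+180+4+228 = 1385 → 05 69.
Recomputed tag = 0569; claimed = 05d4 → mismatch.

invalid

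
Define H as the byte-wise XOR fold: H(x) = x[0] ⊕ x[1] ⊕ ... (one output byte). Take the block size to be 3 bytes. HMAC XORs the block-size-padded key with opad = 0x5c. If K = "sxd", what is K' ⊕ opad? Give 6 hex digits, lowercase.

Key "sxd" = 73 78 64 is exactly B = 3 bytes: K' = 73 78 64.
XOR each byte with 0x5c: 73⊕5c=2f, 78⊕5c=24, 64⊕5c=38.

2f2438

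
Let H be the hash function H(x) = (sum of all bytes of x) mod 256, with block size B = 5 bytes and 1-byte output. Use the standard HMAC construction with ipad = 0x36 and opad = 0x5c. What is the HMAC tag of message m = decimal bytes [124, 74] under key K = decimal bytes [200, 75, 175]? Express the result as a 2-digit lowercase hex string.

9c

Key decimal bytes [200, 75, 175] = c8 4b af is 3 bytes ≤ B = 5; zero-pad to 5 bytes: K' = c8 4b af 00 00.
K' ⊕ ipad = fe 7d 99 36 36.  K' ⊕ opad = 94 17 f3 5c 5c.
Inner input = (K'⊕ipad) ∥ m = fe 7d 99 36 36 ∥ 7c 4a.
Inner hash: sum = 254+125+153+54+54+124+74 = 838; mod 256 = 70 → 46.
Outer input = (K'⊕opad) ∥ inner = 94 17 f3 5c 5c ∥ 46.
Outer hash (tag): sum = 148+23+243+92+92+70 = 668; mod 256 = 156 → 9c.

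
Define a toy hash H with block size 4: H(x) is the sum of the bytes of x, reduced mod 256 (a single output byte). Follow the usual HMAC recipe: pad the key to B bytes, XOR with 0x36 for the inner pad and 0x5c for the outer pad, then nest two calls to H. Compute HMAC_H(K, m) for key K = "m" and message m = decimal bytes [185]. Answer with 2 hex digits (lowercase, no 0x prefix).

fb

Key "m" = 6d is 1 byte ≤ B = 4; zero-pad to 4 bytes: K' = 6d 00 00 00.
K' ⊕ ipad = 5b 36 36 36.  K' ⊕ opad = 31 5c 5c 5c.
Inner input = (K'⊕ipad) ∥ m = 5b 36 36 36 ∥ b9.
Inner hash: sum = 91+54+54+54+185 = 438; mod 256 = 182 → b6.
Outer input = (K'⊕opad) ∥ inner = 31 5c 5c 5c ∥ b6.
Outer hash (tag): sum = 49+92+92+92+182 = 507; mod 256 = 251 → fb.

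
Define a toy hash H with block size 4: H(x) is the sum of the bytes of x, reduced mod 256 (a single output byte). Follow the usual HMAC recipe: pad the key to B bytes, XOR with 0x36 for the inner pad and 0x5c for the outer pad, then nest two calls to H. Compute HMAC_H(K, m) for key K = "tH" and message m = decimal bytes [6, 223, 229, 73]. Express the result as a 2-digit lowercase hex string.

Key "tH" = 74 48 is 2 bytes ≤ B = 4; zero-pad to 4 bytes: K' = 74 48 00 00.
K' ⊕ ipad = 42 7e 36 36.  K' ⊕ opad = 28 14 5c 5c.
Inner input = (K'⊕ipad) ∥ m = 42 7e 36 36 ∥ 06 df e5 49.
Inner hash: sum = 66+126+54+54+6+223+229+73 = 831; mod 256 = 63 → 3f.
Outer input = (K'⊕opad) ∥ inner = 28 14 5c 5c ∥ 3f.
Outer hash (tag): sum = 40+20+92+92+63 = 307; mod 256 = 51 → 33.

33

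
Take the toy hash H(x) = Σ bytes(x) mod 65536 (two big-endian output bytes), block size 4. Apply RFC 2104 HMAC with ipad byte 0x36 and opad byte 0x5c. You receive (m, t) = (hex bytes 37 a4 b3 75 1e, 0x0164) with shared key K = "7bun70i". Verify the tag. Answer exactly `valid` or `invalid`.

Key "7bun70i" = 37 62 75 6e 37 30 69 is 7 bytes > B = 4, so hash it first: H(key) = 02 4c, then zero-pad to 4 bytes: K' = 02 4c 00 00.
K' ⊕ ipad = 34 7a 36 36; K' ⊕ opad = 5e 10 5c 5c.
Inner hash: sum = 52+122+54+54+55+164+179+117+30 = 827 → 03 3b.
Outer hash (recomputed tag): sum = 94+16+92+92+3+59 = 356 → 01 64.
Recomputed tag = 0164; claimed = 0164 → match.

valid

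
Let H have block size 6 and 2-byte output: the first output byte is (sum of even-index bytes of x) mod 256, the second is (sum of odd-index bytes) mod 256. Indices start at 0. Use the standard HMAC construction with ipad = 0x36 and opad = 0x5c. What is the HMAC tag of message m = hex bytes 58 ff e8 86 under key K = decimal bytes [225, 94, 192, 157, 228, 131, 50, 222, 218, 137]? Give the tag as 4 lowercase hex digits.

Key decimal bytes [225, 94, 192, 157, 228, 131, 50, 222, 218, 137] = e1 5e c0 9d e4 83 32 de da 89 is 10 bytes > B = 6, so hash it first: H(key) = 91 e5, then zero-pad to 6 bytes: K' = 91 e5 00 00 00 00.
K' ⊕ ipad = a7 d3 36 36 36 36.  K' ⊕ opad = cd b9 5c 5c 5c 5c.
Inner input = (K'⊕ipad) ∥ m = a7 d3 36 36 36 36 ∥ 58 ff e8 86.
Inner hash: even-index sum = 595 mod 256 = 83; odd-index sum = 708 mod 256 = 196 → 53 c4.
Outer input = (K'⊕opad) ∥ inner = cd b9 5c 5c 5c 5c ∥ 53 c4.
Outer hash (tag): even-index sum = 472 mod 256 = 216; odd-index sum = 565 mod 256 = 53 → d8 35.

d835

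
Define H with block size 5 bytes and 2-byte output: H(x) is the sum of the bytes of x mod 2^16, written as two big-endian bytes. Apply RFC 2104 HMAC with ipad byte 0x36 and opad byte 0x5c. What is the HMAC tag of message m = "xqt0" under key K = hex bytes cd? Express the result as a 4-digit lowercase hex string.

0264

Key hex bytes cd is 1 byte ≤ B = 5; zero-pad to 5 bytes: K' = cd 00 00 00 00.
K' ⊕ ipad = fb 36 36 36 36.  K' ⊕ opad = 91 5c 5c 5c 5c.
Inner input = (K'⊕ipad) ∥ m = fb 36 36 36 36 ∥ 78 71 74 30.
Inner hash: sum = 251+54+54+54+54+120+113+116+48 = 864 → 03 60.
Outer input = (K'⊕opad) ∥ inner = 91 5c 5c 5c 5c ∥ 03 60.
Outer hash (tag): sum = 145+92+92+92+92+3+96 = 612 → 02 64.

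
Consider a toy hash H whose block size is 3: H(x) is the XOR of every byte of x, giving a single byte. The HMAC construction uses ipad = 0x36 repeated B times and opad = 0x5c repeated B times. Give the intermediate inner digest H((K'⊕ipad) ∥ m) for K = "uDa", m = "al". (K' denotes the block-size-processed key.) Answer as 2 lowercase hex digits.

Key "uDa" = 75 44 61 is exactly B = 3 bytes: K' = 75 44 61.
K' ⊕ ipad = 43 72 57.
Inner input = 43 72 57 ∥ 61 6c.
Inner hash: XOR 43⊕72⊕57⊕61⊕6c = 6b.

6b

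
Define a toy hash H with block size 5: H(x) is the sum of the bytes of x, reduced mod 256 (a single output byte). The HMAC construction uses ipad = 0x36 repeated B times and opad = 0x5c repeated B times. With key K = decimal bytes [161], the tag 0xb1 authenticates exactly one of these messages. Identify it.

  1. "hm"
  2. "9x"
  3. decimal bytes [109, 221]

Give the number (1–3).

1

Key decimal bytes [161] = a1 is 1 byte ≤ B = 5; zero-pad to 5 bytes: K' = a1 00 00 00 00.
K' ⊕ ipad = 97 36 36 36 36; K' ⊕ opad = fd 5c 5c 5c 5c.
m1: inner = H(97 36 36 36 36 68 6d) = 44; tag = H(fd 5c 5c 5c 5c 44) = b1 ← matches
m2: inner = H(97 36 36 36 36 39 78) = 20; tag = H(fd 5c 5c 5c 5c 20) = 8d
m3: inner = H(97 36 36 36 36 6d dd) = b9; tag = H(fd 5c 5c 5c 5c b9) = 26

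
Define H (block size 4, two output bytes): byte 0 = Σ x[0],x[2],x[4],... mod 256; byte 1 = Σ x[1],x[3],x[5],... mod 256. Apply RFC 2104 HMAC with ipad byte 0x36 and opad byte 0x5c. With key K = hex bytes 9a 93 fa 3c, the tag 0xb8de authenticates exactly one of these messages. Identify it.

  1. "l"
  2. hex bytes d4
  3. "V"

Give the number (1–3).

2

Key hex bytes 9a 93 fa 3c is exactly B = 4 bytes: K' = 9a 93 fa 3c.
K' ⊕ ipad = ac a5 cc 0a; K' ⊕ opad = c6 cf a6 60.
m1: inner = H(ac a5 cc 0a 6c) = e4 af; tag = H(c6 cf a6 60 e4 af) = 50de
m2: inner = H(ac a5 cc 0a d4) = 4c af; tag = H(c6 cf a6 60 4c af) = b8de ← matches
m3: inner = H(ac a5 cc 0a 56) = ce af; tag = H(c6 cf a6 60 ce af) = 3ade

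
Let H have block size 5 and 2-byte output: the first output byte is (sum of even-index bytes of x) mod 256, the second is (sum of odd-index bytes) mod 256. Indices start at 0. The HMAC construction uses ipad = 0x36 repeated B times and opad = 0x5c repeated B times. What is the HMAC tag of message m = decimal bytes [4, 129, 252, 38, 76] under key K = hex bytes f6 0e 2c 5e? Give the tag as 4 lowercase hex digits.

Key hex bytes f6 0e 2c 5e is 4 bytes ≤ B = 5; zero-pad to 5 bytes: K' = f6 0e 2c 5e 00.
K' ⊕ ipad = c0 38 1a 68 36.  K' ⊕ opad = aa 52 70 02 5c.
Inner input = (K'⊕ipad) ∥ m = c0 38 1a 68 36 ∥ 04 81 fc 26 4c.
Inner hash: even-index sum = 439 mod 256 = 183; odd-index sum = 492 mod 256 = 236 → b7 ec.
Outer input = (K'⊕opad) ∥ inner = aa 52 70 02 5c ∥ b7 ec.
Outer hash (tag): even-index sum = 610 mod 256 = 98; odd-index sum = 267 mod 256 = 11 → 62 0b.

620b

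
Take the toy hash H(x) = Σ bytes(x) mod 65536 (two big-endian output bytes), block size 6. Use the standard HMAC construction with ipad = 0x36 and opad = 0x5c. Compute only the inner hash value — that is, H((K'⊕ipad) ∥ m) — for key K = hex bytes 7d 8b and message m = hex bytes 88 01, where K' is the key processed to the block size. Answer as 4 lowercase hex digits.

0269

Key hex bytes 7d 8b is 2 bytes ≤ B = 6; zero-pad to 6 bytes: K' = 7d 8b 00 00 00 00.
K' ⊕ ipad = 4b bd 36 36 36 36.
Inner input = 4b bd 36 36 36 36 ∥ 88 01.
Inner hash: sum = 75+189+54+54+54+54+136+1 = 617 → 02 69.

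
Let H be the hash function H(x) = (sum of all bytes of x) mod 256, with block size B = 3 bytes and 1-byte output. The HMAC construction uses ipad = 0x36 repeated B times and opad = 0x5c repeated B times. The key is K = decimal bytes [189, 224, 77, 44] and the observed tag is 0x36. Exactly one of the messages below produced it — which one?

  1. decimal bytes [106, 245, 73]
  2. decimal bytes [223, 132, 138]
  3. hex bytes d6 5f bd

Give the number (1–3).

1

Key decimal bytes [189, 224, 77, 44] = bd e0 4d 2c is 4 bytes > B = 3, so hash it first: H(key) = 16, then zero-pad to 3 bytes: K' = 16 00 00.
K' ⊕ ipad = 20 36 36; K' ⊕ opad = 4a 5c 5c.
m1: inner = H(20 36 36 6a f5 49) = 34; tag = H(4a 5c 5c 34) = 36 ← matches
m2: inner = H(20 36 36 df 84 8a) = 79; tag = H(4a 5c 5c 79) = 7b
m3: inner = H(20 36 36 d6 5f bd) = 7e; tag = H(4a 5c 5c 7e) = 80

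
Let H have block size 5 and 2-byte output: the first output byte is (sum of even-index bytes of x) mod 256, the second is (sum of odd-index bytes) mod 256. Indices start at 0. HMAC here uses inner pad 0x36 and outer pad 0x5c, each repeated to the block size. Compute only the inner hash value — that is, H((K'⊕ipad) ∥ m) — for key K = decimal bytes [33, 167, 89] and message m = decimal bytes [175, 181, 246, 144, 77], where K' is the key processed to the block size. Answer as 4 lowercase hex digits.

Key decimal bytes [33, 167, 89] = 21 a7 59 is 3 bytes ≤ B = 5; zero-pad to 5 bytes: K' = 21 a7 59 00 00.
K' ⊕ ipad = 17 91 6f 36 36.
Inner input = 17 91 6f 36 36 ∥ af b5 f6 90 4d.
Inner hash: even-index sum = 513 mod 256 = 1; odd-index sum = 697 mod 256 = 185 → 01 b9.

01b9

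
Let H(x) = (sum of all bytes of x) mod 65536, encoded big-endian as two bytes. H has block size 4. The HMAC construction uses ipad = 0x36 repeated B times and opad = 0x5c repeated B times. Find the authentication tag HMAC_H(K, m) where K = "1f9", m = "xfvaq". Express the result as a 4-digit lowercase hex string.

Key "1f9" = 31 66 39 is 3 bytes ≤ B = 4; zero-pad to 4 bytes: K' = 31 66 39 00.
K' ⊕ ipad = 07 50 0f 36.  K' ⊕ opad = 6d 3a 65 5c.
Inner input = (K'⊕ipad) ∥ m = 07 50 0f 36 ∥ 78 66 76 61 71.
Inner hash: sum = 7+80+15+54+120+102+118+97+113 = 706 → 02 c2.
Outer input = (K'⊕opad) ∥ inner = 6d 3a 65 5c ∥ 02 c2.
Outer hash (tag): sum = 109+58+101+92+2+194 = 556 → 02 2c.

022c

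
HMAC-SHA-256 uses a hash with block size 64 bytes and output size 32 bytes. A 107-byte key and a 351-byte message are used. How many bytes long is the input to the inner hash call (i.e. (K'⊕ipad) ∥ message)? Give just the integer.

Key is 107 > 64 bytes, so it is hashed to 32 bytes then zero-padded to 64: |K'| = 64.
Inner input = (K'⊕ipad) ∥ m → 64 + 351 = 415 bytes.

415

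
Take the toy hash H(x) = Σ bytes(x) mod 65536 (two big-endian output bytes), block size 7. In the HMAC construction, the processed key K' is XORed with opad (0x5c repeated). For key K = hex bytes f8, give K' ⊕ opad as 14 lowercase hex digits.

Key hex bytes f8 is 1 byte ≤ B = 7; zero-pad to 7 bytes: K' = f8 00 00 00 00 00 00.
XOR each byte with 0x5c: f8⊕5c=a4, 00⊕5c=5c, 00⊕5c=5c, 00⊕5c=5c, 00⊕5c=5c, 00⊕5c=5c, 00⊕5c=5c.

a45c5c5c5c5c5c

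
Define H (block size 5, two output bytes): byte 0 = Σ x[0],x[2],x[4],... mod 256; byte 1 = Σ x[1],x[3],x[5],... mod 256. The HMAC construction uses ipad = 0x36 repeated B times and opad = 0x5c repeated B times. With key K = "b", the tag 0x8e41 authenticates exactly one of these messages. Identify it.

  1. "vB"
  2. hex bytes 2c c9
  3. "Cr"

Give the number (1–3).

Key "b" = 62 is 1 byte ≤ B = 5; zero-pad to 5 bytes: K' = 62 00 00 00 00.
K' ⊕ ipad = 54 36 36 36 36; K' ⊕ opad = 3e 5c 5c 5c 5c.
m1: inner = H(54 36 36 36 36 76 42) = 02 e2; tag = H(3e 5c 5c 5c 5c 02 e2) = d8ba
m2: inner = H(54 36 36 36 36 2c c9) = 89 98; tag = H(3e 5c 5c 5c 5c 89 98) = 8e41 ← matches
m3: inner = H(54 36 36 36 36 43 72) = 32 af; tag = H(3e 5c 5c 5c 5c 32 af) = a5ea

2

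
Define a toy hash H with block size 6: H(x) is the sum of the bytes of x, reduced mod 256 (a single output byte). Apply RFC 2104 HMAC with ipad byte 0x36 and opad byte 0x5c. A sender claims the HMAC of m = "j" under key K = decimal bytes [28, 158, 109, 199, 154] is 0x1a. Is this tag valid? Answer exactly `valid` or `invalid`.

invalid

Key decimal bytes [28, 158, 109, 199, 154] = 1c 9e 6d c7 9a is 5 bytes ≤ B = 6; zero-pad to 6 bytes: K' = 1c 9e 6d c7 9a 00.
K' ⊕ ipad = 2a a8 5b f1 ac 36; K' ⊕ opad = 40 c2 31 9b c6 5c.
Inner hash: sum = 42+168+91+241+172+54+106 = 874; mod 256 = 106 → 6a.
Outer hash (recomputed tag): sum = 64+194+49+155+198+92+106 = 858; mod 256 = 90 → 5a.
Recomputed tag = 5a; claimed = 1a → mismatch.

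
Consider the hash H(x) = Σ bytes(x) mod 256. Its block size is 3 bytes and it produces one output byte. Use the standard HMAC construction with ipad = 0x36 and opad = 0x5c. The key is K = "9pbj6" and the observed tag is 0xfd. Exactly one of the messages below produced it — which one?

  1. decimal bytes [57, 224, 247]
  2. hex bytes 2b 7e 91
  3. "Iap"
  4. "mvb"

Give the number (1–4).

Key "9pbj6" = 39 70 62 6a 36 is 5 bytes > B = 3, so hash it first: H(key) = ab, then zero-pad to 3 bytes: K' = ab 00 00.
K' ⊕ ipad = 9d 36 36; K' ⊕ opad = f7 5c 5c.
m1: inner = H(9d 36 36 39 e0 f7) = 19; tag = H(f7 5c 5c 19) = c8
m2: inner = H(9d 36 36 2b 7e 91) = 43; tag = H(f7 5c 5c 43) = f2
m3: inner = H(9d 36 36 49 61 70) = 23; tag = H(f7 5c 5c 23) = d2
m4: inner = H(9d 36 36 6d 76 62) = 4e; tag = H(f7 5c 5c 4e) = fd ← matches

4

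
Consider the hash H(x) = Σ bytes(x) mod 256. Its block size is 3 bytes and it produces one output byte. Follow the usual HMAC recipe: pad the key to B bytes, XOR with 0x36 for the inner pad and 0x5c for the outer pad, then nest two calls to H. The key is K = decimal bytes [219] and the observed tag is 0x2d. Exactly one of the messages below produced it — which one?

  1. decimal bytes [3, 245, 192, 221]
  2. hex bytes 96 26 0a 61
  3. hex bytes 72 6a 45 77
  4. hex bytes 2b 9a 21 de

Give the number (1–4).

Key decimal bytes [219] = db is 1 byte ≤ B = 3; zero-pad to 3 bytes: K' = db 00 00.
K' ⊕ ipad = ed 36 36; K' ⊕ opad = 87 5c 5c.
m1: inner = H(ed 36 36 03 f5 c0 dd) = ee; tag = H(87 5c 5c ee) = 2d ← matches
m2: inner = H(ed 36 36 96 26 0a 61) = 80; tag = H(87 5c 5c 80) = bf
m3: inner = H(ed 36 36 72 6a 45 77) = f1; tag = H(87 5c 5c f1) = 30
m4: inner = H(ed 36 36 2b 9a 21 de) = 1d; tag = H(87 5c 5c 1d) = 5c

1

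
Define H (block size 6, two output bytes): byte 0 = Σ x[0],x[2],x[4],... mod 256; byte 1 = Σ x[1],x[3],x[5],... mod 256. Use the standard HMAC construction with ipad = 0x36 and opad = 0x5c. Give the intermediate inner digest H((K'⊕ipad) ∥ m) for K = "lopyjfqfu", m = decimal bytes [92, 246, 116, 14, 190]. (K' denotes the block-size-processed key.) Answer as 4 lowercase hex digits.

14f2

Key "lopyjfqfu" = 6c 6f 70 79 6a 66 71 66 75 is 9 bytes > B = 6, so hash it first: H(key) = 2c b4, then zero-pad to 6 bytes: K' = 2c b4 00 00 00 00.
K' ⊕ ipad = 1a 82 36 36 36 36.
Inner input = 1a 82 36 36 36 36 ∥ 5c f6 74 0e be.
Inner hash: even-index sum = 532 mod 256 = 20; odd-index sum = 498 mod 256 = 242 → 14 f2.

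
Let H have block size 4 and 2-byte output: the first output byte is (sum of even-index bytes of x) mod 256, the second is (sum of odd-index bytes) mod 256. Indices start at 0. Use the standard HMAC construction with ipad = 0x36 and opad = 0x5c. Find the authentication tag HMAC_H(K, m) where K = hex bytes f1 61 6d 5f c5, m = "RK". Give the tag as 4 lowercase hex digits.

786f

Key hex bytes f1 61 6d 5f c5 is 5 bytes > B = 4, so hash it first: H(key) = 23 c0, then zero-pad to 4 bytes: K' = 23 c0 00 00.
K' ⊕ ipad = 15 f6 36 36.  K' ⊕ opad = 7f 9c 5c 5c.
Inner input = (K'⊕ipad) ∥ m = 15 f6 36 36 ∥ 52 4b.
Inner hash: even-index sum = 157 mod 256 = 157; odd-index sum = 375 mod 256 = 119 → 9d 77.
Outer input = (K'⊕opad) ∥ inner = 7f 9c 5c 5c ∥ 9d 77.
Outer hash (tag): even-index sum = 376 mod 256 = 120; odd-index sum = 367 mod 256 = 111 → 78 6f.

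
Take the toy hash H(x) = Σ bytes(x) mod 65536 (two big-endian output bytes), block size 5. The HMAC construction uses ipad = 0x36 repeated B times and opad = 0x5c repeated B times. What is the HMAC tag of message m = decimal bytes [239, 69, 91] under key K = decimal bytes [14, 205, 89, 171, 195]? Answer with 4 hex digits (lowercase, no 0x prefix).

Key decimal bytes [14, 205, 89, 171, 195] = 0e cd 59 ab c3 is exactly B = 5 bytes: K' = 0e cd 59 ab c3.
K' ⊕ ipad = 38 fb 6f 9d f5.  K' ⊕ opad = 52 91 05 f7 9f.
Inner input = (K'⊕ipad) ∥ m = 38 fb 6f 9d f5 ∥ ef 45 5b.
Inner hash: sum = 56+251+111+157+245+239+69+91 = 1219 → 04 c3.
Outer input = (K'⊕opad) ∥ inner = 52 91 05 f7 9f ∥ 04 c3.
Outer hash (tag): sum = 82+145+5+247+159+4+195 = 837 → 03 45.

0345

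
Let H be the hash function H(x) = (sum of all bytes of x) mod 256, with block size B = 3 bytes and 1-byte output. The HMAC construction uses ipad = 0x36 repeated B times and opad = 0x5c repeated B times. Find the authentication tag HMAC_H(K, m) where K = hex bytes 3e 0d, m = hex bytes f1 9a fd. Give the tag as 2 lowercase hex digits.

10

Key hex bytes 3e 0d is 2 bytes ≤ B = 3; zero-pad to 3 bytes: K' = 3e 0d 00.
K' ⊕ ipad = 08 3b 36.  K' ⊕ opad = 62 51 5c.
Inner input = (K'⊕ipad) ∥ m = 08 3b 36 ∥ f1 9a fd.
Inner hash: sum = 8+59+54+241+154+253 = 769; mod 256 = 1 → 01.
Outer input = (K'⊕opad) ∥ inner = 62 51 5c ∥ 01.
Outer hash (tag): sum = 98+81+92+1 = 272; mod 256 = 16 → 10.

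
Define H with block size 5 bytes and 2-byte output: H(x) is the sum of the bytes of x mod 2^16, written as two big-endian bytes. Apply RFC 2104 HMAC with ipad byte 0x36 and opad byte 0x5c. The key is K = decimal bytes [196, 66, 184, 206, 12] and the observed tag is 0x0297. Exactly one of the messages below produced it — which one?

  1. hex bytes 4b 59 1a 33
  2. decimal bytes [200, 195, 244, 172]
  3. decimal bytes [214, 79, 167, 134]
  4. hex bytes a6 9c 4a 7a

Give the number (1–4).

Key decimal bytes [196, 66, 184, 206, 12] = c4 42 b8 ce 0c is exactly B = 5 bytes: K' = c4 42 b8 ce 0c.
K' ⊕ ipad = f2 74 8e f8 3a; K' ⊕ opad = 98 1e e4 92 50.
m1: inner = H(f2 74 8e f8 3a 4b 59 1a 33) = 04 17; tag = H(98 1e e4 92 50 04 17) = 0297 ← matches
m2: inner = H(f2 74 8e f8 3a c8 c3 f4 ac) = 06 51; tag = H(98 1e e4 92 50 06 51) = 02d3
m3: inner = H(f2 74 8e f8 3a d6 4f a7 86) = 05 78; tag = H(98 1e e4 92 50 05 78) = 02f9
m4: inner = H(f2 74 8e f8 3a a6 9c 4a 7a) = 05 2c; tag = H(98 1e e4 92 50 05 2c) = 02ad

1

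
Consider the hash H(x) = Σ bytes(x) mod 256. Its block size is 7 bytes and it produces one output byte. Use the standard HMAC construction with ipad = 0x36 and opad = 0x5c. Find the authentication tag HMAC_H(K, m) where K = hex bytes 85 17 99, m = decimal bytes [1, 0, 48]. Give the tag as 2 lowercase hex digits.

Key hex bytes 85 17 99 is 3 bytes ≤ B = 7; zero-pad to 7 bytes: K' = 85 17 99 00 00 00 00.
K' ⊕ ipad = b3 21 af 36 36 36 36.  K' ⊕ opad = d9 4b c5 5c 5c 5c 5c.
Inner input = (K'⊕ipad) ∥ m = b3 21 af 36 36 36 36 ∥ 01 00 30.
Inner hash: sum = 179+33+175+54+54+54+54+1+0+48 = 652; mod 256 = 140 → 8c.
Outer input = (K'⊕opad) ∥ inner = d9 4b c5 5c 5c 5c 5c ∥ 8c.
Outer hash (tag): sum = 217+75+197+92+92+92+92+140 = 997; mod 256 = 229 → e5.

e5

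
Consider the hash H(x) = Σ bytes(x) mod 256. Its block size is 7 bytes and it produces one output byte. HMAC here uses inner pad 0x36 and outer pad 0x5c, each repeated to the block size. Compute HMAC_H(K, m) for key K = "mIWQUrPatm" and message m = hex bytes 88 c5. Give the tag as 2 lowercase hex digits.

25

Key "mIWQUrPatm" = 6d 49 57 51 55 72 50 61 74 6d is 10 bytes > B = 7, so hash it first: H(key) = b7, then zero-pad to 7 bytes: K' = b7 00 00 00 00 00 00.
K' ⊕ ipad = 81 36 36 36 36 36 36.  K' ⊕ opad = eb 5c 5c 5c 5c 5c 5c.
Inner input = (K'⊕ipad) ∥ m = 81 36 36 36 36 36 36 ∥ 88 c5.
Inner hash: sum = 129+54+54+54+54+54+54+136+197 = 786; mod 256 = 18 → 12.
Outer input = (K'⊕opad) ∥ inner = eb 5c 5c 5c 5c 5c 5c ∥ 12.
Outer hash (tag): sum = 235+92+92+92+92+92+92+18 = 805; mod 256 = 37 → 25.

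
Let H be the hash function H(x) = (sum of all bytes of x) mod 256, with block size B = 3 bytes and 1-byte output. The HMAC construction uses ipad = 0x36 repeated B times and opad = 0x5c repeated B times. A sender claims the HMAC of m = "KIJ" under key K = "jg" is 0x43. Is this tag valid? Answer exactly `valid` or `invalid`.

Key "jg" = 6a 67 is 2 bytes ≤ B = 3; zero-pad to 3 bytes: K' = 6a 67 00.
K' ⊕ ipad = 5c 51 36; K' ⊕ opad = 36 3b 5c.
Inner hash: sum = 92+81+54+75+73+74 = 449; mod 256 = 193 → c1.
Outer hash (recomputed tag): sum = 54+59+92+193 = 398; mod 256 = 142 → 8e.
Recomputed tag = 8e; claimed = 43 → mismatch.

invalid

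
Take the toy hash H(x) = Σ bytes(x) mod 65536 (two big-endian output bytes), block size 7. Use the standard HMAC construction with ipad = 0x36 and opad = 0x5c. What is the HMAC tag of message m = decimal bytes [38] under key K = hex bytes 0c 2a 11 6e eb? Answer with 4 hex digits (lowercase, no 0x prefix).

02fa

Key hex bytes 0c 2a 11 6e eb is 5 bytes ≤ B = 7; zero-pad to 7 bytes: K' = 0c 2a 11 6e eb 00 00.
K' ⊕ ipad = 3a 1c 27 58 dd 36 36.  K' ⊕ opad = 50 76 4d 32 b7 5c 5c.
Inner input = (K'⊕ipad) ∥ m = 3a 1c 27 58 dd 36 36 ∥ 26.
Inner hash: sum = 58+28+39+88+221+54+54+38 = 580 → 02 44.
Outer input = (K'⊕opad) ∥ inner = 50 76 4d 32 b7 5c 5c ∥ 02 44.
Outer hash (tag): sum = 80+118+77+50+183+92+92+2+68 = 762 → 02 fa.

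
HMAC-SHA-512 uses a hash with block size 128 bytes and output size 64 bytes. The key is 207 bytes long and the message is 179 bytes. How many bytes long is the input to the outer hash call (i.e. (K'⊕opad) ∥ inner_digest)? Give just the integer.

Key is 207 > 128 bytes, so it is hashed to 64 bytes then zero-padded to 128: |K'| = 128.
Outer input = (K'⊕opad) ∥ H(inner) → 128 + 64 = 192 bytes.

192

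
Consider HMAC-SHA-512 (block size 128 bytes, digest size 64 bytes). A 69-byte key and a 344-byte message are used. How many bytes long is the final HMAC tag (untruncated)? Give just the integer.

The tag is one SHA-512 digest: 64 bytes.

64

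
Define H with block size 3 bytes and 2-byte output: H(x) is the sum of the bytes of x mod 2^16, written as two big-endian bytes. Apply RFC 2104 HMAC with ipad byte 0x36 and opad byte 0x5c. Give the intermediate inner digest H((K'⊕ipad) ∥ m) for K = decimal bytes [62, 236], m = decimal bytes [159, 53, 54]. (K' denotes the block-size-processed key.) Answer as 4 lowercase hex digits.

Key decimal bytes [62, 236] = 3e ec is 2 bytes ≤ B = 3; zero-pad to 3 bytes: K' = 3e ec 00.
K' ⊕ ipad = 08 da 36.
Inner input = 08 da 36 ∥ 9f 35 36.
Inner hash: sum = 8+218+54+159+53+54 = 546 → 02 22.

0222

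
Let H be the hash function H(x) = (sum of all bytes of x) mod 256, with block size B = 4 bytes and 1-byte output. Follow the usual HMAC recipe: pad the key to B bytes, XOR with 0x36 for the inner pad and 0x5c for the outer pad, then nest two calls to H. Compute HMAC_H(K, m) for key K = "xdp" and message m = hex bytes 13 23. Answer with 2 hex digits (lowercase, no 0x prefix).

Key "xdp" = 78 64 70 is 3 bytes ≤ B = 4; zero-pad to 4 bytes: K' = 78 64 70 00.
K' ⊕ ipad = 4e 52 46 36.  K' ⊕ opad = 24 38 2c 5c.
Inner input = (K'⊕ipad) ∥ m = 4e 52 46 36 ∥ 13 23.
Inner hash: sum = 78+82+70+54+19+35 = 338; mod 256 = 82 → 52.
Outer input = (K'⊕opad) ∥ inner = 24 38 2c 5c ∥ 52.
Outer hash (tag): sum = 36+56+44+92+82 = 310; mod 256 = 54 → 36.

36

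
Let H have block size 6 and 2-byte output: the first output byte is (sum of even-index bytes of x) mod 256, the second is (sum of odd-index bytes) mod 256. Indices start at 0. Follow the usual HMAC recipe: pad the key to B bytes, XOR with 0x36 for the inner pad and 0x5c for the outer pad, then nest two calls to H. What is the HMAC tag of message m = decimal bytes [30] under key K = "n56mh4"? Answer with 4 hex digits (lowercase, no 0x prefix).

a462

Key "n56mh4" = 6e 35 36 6d 68 34 is exactly B = 6 bytes: K' = 6e 35 36 6d 68 34.
K' ⊕ ipad = 58 03 00 5b 5e 02.  K' ⊕ opad = 32 69 6a 31 34 68.
Inner input = (K'⊕ipad) ∥ m = 58 03 00 5b 5e 02 ∥ 1e.
Inner hash: even-index sum = 212 mod 256 = 212; odd-index sum = 96 mod 256 = 96 → d4 60.
Outer input = (K'⊕opad) ∥ inner = 32 69 6a 31 34 68 ∥ d4 60.
Outer hash (tag): even-index sum = 420 mod 256 = 164; odd-index sum = 354 mod 256 = 98 → a4 62.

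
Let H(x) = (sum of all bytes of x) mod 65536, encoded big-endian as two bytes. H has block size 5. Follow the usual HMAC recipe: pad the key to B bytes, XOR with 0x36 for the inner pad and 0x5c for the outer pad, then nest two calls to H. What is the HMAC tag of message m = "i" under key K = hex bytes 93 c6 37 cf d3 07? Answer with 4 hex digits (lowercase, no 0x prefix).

0228

Key hex bytes 93 c6 37 cf d3 07 is 6 bytes > B = 5, so hash it first: H(key) = 03 39, then zero-pad to 5 bytes: K' = 03 39 00 00 00.
K' ⊕ ipad = 35 0f 36 36 36.  K' ⊕ opad = 5f 65 5c 5c 5c.
Inner input = (K'⊕ipad) ∥ m = 35 0f 36 36 36 ∥ 69.
Inner hash: sum = 53+15+54+54+54+105 = 335 → 01 4f.
Outer input = (K'⊕opad) ∥ inner = 5f 65 5c 5c 5c ∥ 01 4f.
Outer hash (tag): sum = 95+101+92+92+92+1+79 = 552 → 02 28.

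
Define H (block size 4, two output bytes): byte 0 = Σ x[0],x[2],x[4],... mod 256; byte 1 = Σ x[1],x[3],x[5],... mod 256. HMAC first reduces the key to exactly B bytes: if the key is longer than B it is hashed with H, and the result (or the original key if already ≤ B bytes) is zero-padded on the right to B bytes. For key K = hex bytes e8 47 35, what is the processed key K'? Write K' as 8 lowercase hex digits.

Key hex bytes e8 47 35 is 3 bytes ≤ B = 4; zero-pad to 4 bytes: K' = e8 47 35 00.

e8473500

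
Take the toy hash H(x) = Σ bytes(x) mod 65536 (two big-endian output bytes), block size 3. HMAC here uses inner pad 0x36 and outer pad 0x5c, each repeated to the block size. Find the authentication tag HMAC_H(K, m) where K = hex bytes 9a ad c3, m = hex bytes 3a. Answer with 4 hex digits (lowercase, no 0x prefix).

Key hex bytes 9a ad c3 is exactly B = 3 bytes: K' = 9a ad c3.
K' ⊕ ipad = ac 9b f5.  K' ⊕ opad = c6 f1 9f.
Inner input = (K'⊕ipad) ∥ m = ac 9b f5 ∥ 3a.
Inner hash: sum = 172+155+245+58 = 630 → 02 76.
Outer input = (K'⊕opad) ∥ inner = c6 f1 9f ∥ 02 76.
Outer hash (tag): sum = 198+241+159+2+118 = 718 → 02 ce.

02ce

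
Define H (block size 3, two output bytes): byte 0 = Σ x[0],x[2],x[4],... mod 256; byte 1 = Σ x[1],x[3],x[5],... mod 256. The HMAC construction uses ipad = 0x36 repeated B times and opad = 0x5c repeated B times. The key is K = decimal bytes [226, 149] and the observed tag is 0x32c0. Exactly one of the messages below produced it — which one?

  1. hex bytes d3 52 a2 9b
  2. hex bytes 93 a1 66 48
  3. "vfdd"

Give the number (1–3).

Key decimal bytes [226, 149] = e2 95 is 2 bytes ≤ B = 3; zero-pad to 3 bytes: K' = e2 95 00.
K' ⊕ ipad = d4 a3 36; K' ⊕ opad = be c9 5c.
m1: inner = H(d4 a3 36 d3 52 a2 9b) = f7 18; tag = H(be c9 5c f7 18) = 32c0 ← matches
m2: inner = H(d4 a3 36 93 a1 66 48) = f3 9c; tag = H(be c9 5c f3 9c) = b6bc
m3: inner = H(d4 a3 36 76 66 64 64) = d4 7d; tag = H(be c9 5c d4 7d) = 979d

1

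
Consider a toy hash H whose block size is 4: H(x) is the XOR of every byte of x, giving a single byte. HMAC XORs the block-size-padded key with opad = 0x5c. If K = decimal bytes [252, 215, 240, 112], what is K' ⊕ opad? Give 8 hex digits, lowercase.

a08bac2c

Key decimal bytes [252, 215, 240, 112] = fc d7 f0 70 is exactly B = 4 bytes: K' = fc d7 f0 70.
XOR each byte with 0x5c: fc⊕5c=a0, d7⊕5c=8b, f0⊕5c=ac, 70⊕5c=2c.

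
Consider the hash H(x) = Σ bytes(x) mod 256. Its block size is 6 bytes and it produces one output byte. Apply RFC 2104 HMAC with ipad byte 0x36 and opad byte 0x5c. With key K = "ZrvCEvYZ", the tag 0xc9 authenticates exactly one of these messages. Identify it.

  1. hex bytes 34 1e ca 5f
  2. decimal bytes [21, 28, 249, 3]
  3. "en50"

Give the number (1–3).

1

Key "ZrvCEvYZ" = 5a 72 76 43 45 76 59 5a is 8 bytes > B = 6, so hash it first: H(key) = f3, then zero-pad to 6 bytes: K' = f3 00 00 00 00 00.
K' ⊕ ipad = c5 36 36 36 36 36; K' ⊕ opad = af 5c 5c 5c 5c 5c.
m1: inner = H(c5 36 36 36 36 36 34 1e ca 5f) = 4e; tag = H(af 5c 5c 5c 5c 5c 4e) = c9 ← matches
m2: inner = H(c5 36 36 36 36 36 15 1c f9 03) = 00; tag = H(af 5c 5c 5c 5c 5c 00) = 7b
m3: inner = H(c5 36 36 36 36 36 65 6e 35 30) = 0b; tag = H(af 5c 5c 5c 5c 5c 0b) = 86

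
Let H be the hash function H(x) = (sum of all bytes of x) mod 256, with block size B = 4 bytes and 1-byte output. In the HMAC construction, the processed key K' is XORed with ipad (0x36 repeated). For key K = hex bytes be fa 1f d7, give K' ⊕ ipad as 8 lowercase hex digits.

88cc29e1

Key hex bytes be fa 1f d7 is exactly B = 4 bytes: K' = be fa 1f d7.
XOR each byte with 0x36: be⊕36=88, fa⊕36=cc, 1f⊕36=29, d7⊕36=e1.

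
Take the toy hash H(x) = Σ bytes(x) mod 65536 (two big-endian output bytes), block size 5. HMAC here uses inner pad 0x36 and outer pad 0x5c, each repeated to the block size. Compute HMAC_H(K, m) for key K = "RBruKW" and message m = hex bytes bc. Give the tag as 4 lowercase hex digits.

Key "RBruKW" = 52 42 72 75 4b 57 is 6 bytes > B = 5, so hash it first: H(key) = 02 1d, then zero-pad to 5 bytes: K' = 02 1d 00 00 00.
K' ⊕ ipad = 34 2b 36 36 36.  K' ⊕ opad = 5e 41 5c 5c 5c.
Inner input = (K'⊕ipad) ∥ m = 34 2b 36 36 36 ∥ bc.
Inner hash: sum = 52+43+54+54+54+188 = 445 → 01 bd.
Outer input = (K'⊕opad) ∥ inner = 5e 41 5c 5c 5c ∥ 01 bd.
Outer hash (tag): sum = 94+65+92+92+92+1+189 = 625 → 02 71.

0271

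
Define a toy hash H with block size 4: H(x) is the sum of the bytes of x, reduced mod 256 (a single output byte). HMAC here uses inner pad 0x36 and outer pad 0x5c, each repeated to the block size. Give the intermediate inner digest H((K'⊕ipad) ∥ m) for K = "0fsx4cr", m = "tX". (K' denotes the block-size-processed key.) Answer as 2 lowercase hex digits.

2a

Key "0fsx4cr" = 30 66 73 78 34 63 72 is 7 bytes > B = 4, so hash it first: H(key) = 8a, then zero-pad to 4 bytes: K' = 8a 00 00 00.
K' ⊕ ipad = bc 36 36 36.
Inner input = bc 36 36 36 ∥ 74 58.
Inner hash: sum = 188+54+54+54+116+88 = 554; mod 256 = 42 → 2a.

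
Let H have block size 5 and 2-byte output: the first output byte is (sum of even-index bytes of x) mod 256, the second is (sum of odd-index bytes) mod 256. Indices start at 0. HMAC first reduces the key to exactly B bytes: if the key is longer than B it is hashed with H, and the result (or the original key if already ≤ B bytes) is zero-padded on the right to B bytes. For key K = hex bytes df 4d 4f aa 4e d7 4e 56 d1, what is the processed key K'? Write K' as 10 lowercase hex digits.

|K| = 9 > B = 5, so first hash the key.
H(K): even-index sum = 667 mod 256 = 155; odd-index sum = 548 mod 256 = 36 → 9b 24.
Zero-pad H(K) = 9b 24 to 5 bytes: K' = 9b 24 00 00 00.

9b24000000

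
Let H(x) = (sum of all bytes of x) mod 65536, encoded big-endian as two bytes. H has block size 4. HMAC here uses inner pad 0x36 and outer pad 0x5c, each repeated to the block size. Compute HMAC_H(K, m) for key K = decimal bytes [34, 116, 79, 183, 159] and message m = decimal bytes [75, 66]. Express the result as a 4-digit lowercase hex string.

Key decimal bytes [34, 116, 79, 183, 159] = 22 74 4f b7 9f is 5 bytes > B = 4, so hash it first: H(key) = 02 3b, then zero-pad to 4 bytes: K' = 02 3b 00 00.
K' ⊕ ipad = 34 0d 36 36.  K' ⊕ opad = 5e 67 5c 5c.
Inner input = (K'⊕ipad) ∥ m = 34 0d 36 36 ∥ 4b 42.
Inner hash: sum = 52+13+54+54+75+66 = 314 → 01 3a.
Outer input = (K'⊕opad) ∥ inner = 5e 67 5c 5c ∥ 01 3a.
Outer hash (tag): sum = 94+103+92+92+1+58 = 440 → 01 b8.

01b8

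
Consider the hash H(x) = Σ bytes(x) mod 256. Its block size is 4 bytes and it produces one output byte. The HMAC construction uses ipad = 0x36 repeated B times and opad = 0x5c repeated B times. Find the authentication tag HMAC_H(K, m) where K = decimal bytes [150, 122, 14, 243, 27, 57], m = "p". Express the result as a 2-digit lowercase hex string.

Key decimal bytes [150, 122, 14, 243, 27, 57] = 96 7a 0e f3 1b 39 is 6 bytes > B = 4, so hash it first: H(key) = 65, then zero-pad to 4 bytes: K' = 65 00 00 00.
K' ⊕ ipad = 53 36 36 36.  K' ⊕ opad = 39 5c 5c 5c.
Inner input = (K'⊕ipad) ∥ m = 53 36 36 36 ∥ 70.
Inner hash: sum = 83+54+54+54+112 = 357; mod 256 = 101 → 65.
Outer input = (K'⊕opad) ∥ inner = 39 5c 5c 5c ∥ 65.
Outer hash (tag): sum = 57+92+92+92+101 = 434; mod 256 = 178 → b2.

b2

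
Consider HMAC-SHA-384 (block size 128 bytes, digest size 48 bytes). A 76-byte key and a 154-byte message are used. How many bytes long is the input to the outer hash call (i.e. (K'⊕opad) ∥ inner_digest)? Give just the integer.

176

Key is 76 ≤ 128 bytes, zero-padded: |K'| = 128.
Outer input = (K'⊕opad) ∥ H(inner) → 128 + 48 = 176 bytes.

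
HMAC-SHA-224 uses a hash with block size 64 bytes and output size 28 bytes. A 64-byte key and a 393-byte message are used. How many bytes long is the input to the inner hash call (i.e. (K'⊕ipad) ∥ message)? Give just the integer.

Key is 64 ≤ 64 bytes, zero-padded: |K'| = 64.
Inner input = (K'⊕ipad) ∥ m → 64 + 393 = 457 bytes.

457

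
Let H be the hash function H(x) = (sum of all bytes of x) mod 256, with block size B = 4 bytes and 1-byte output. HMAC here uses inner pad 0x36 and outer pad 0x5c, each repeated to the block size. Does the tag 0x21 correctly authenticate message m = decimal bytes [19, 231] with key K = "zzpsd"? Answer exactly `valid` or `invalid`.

invalid

Key "zzpsd" = 7a 7a 70 73 64 is 5 bytes > B = 4, so hash it first: H(key) = 3b, then zero-pad to 4 bytes: K' = 3b 00 00 00.
K' ⊕ ipad = 0d 36 36 36; K' ⊕ opad = 67 5c 5c 5c.
Inner hash: sum = 13+54+54+54+19+231 = 425; mod 256 = 169 → a9.
Outer hash (recomputed tag): sum = 103+92+92+92+169 = 548; mod 256 = 36 → 24.
Recomputed tag = 24; claimed = 21 → mismatch.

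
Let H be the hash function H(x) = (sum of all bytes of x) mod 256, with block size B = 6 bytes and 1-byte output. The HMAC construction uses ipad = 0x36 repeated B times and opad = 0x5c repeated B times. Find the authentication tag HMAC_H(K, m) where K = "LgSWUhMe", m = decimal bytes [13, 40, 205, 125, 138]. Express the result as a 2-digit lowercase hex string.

6d

Key "LgSWUhMe" = 4c 67 53 57 55 68 4d 65 is 8 bytes > B = 6, so hash it first: H(key) = cc, then zero-pad to 6 bytes: K' = cc 00 00 00 00 00.
K' ⊕ ipad = fa 36 36 36 36 36.  K' ⊕ opad = 90 5c 5c 5c 5c 5c.
Inner input = (K'⊕ipad) ∥ m = fa 36 36 36 36 36 ∥ 0d 28 cd 7d 8a.
Inner hash: sum = 250+54+54+54+54+54+13+40+205+125+138 = 1041; mod 256 = 17 → 11.
Outer input = (K'⊕opad) ∥ inner = 90 5c 5c 5c 5c 5c ∥ 11.
Outer hash (tag): sum = 144+92+92+92+92+92+17 = 621; mod 256 = 109 → 6d.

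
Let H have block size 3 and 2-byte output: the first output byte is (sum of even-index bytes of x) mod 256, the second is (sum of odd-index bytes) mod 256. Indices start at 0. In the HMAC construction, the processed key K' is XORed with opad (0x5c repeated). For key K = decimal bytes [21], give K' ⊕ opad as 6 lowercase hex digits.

Key decimal bytes [21] = 15 is 1 byte ≤ B = 3; zero-pad to 3 bytes: K' = 15 00 00.
XOR each byte with 0x5c: 15⊕5c=49, 00⊕5c=5c, 00⊕5c=5c.

495c5c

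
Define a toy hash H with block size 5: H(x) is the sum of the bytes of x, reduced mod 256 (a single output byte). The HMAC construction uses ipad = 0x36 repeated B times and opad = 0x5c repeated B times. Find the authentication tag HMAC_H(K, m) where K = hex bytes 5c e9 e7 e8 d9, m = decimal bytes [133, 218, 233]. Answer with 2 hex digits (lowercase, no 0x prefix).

Key hex bytes 5c e9 e7 e8 d9 is exactly B = 5 bytes: K' = 5c e9 e7 e8 d9.
K' ⊕ ipad = 6a df d1 de ef.  K' ⊕ opad = 00 b5 bb b4 85.
Inner input = (K'⊕ipad) ∥ m = 6a df d1 de ef ∥ 85 da e9.
Inner hash: sum = 106+223+209+222+239+133+218+233 = 1583; mod 256 = 47 → 2f.
Outer input = (K'⊕opad) ∥ inner = 00 b5 bb b4 85 ∥ 2f.
Outer hash (tag): sum = 0+181+187+180+133+47 = 728; mod 256 = 216 → d8.

d8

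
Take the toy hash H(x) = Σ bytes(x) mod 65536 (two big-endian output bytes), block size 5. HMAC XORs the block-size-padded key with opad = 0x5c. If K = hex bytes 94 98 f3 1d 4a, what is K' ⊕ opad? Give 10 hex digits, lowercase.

Key hex bytes 94 98 f3 1d 4a is exactly B = 5 bytes: K' = 94 98 f3 1d 4a.
XOR each byte with 0x5c: 94⊕5c=c8, 98⊕5c=c4, f3⊕5c=af, 1d⊕5c=41, 4a⊕5c=16.

c8c4af4116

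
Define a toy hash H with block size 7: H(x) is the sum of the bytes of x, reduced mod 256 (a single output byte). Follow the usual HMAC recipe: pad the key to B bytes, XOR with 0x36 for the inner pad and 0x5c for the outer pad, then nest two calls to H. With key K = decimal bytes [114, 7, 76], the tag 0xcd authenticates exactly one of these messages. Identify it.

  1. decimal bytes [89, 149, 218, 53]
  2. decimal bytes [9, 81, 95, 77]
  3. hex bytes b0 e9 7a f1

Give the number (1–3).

1

Key decimal bytes [114, 7, 76] = 72 07 4c is 3 bytes ≤ B = 7; zero-pad to 7 bytes: K' = 72 07 4c 00 00 00 00.
K' ⊕ ipad = 44 31 7a 36 36 36 36; K' ⊕ opad = 2e 5b 10 5c 5c 5c 5c.
m1: inner = H(44 31 7a 36 36 36 36 59 95 da 35) = c4; tag = H(2e 5b 10 5c 5c 5c 5c c4) = cd ← matches
m2: inner = H(44 31 7a 36 36 36 36 09 51 5f 4d) = cd; tag = H(2e 5b 10 5c 5c 5c 5c cd) = d6
m3: inner = H(44 31 7a 36 36 36 36 b0 e9 7a f1) = cb; tag = H(2e 5b 10 5c 5c 5c 5c cb) = d4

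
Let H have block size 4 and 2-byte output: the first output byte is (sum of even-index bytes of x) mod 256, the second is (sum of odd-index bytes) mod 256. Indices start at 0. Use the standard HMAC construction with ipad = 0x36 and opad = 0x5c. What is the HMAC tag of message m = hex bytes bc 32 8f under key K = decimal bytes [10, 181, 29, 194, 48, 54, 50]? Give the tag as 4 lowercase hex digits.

Key decimal bytes [10, 181, 29, 194, 48, 54, 50] = 0a b5 1d c2 30 36 32 is 7 bytes > B = 4, so hash it first: H(key) = 89 ad, then zero-pad to 4 bytes: K' = 89 ad 00 00.
K' ⊕ ipad = bf 9b 36 36.  K' ⊕ opad = d5 f1 5c 5c.
Inner input = (K'⊕ipad) ∥ m = bf 9b 36 36 ∥ bc 32 8f.
Inner hash: even-index sum = 576 mod 256 = 64; odd-index sum = 259 mod 256 = 3 → 40 03.
Outer input = (K'⊕opad) ∥ inner = d5 f1 5c 5c ∥ 40 03.
Outer hash (tag): even-index sum = 369 mod 256 = 113; odd-index sum = 336 mod 256 = 80 → 71 50.

7150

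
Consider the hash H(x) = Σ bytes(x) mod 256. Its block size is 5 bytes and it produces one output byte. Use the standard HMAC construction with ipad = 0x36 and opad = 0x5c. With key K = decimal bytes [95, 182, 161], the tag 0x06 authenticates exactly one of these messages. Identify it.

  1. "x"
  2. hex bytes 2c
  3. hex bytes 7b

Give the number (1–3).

1

Key decimal bytes [95, 182, 161] = 5f b6 a1 is 3 bytes ≤ B = 5; zero-pad to 5 bytes: K' = 5f b6 a1 00 00.
K' ⊕ ipad = 69 80 97 36 36; K' ⊕ opad = 03 ea fd 5c 5c.
m1: inner = H(69 80 97 36 36 78) = 64; tag = H(03 ea fd 5c 5c 64) = 06 ← matches
m2: inner = H(69 80 97 36 36 2c) = 18; tag = H(03 ea fd 5c 5c 18) = ba
m3: inner = H(69 80 97 36 36 7b) = 67; tag = H(03 ea fd 5c 5c 67) = 09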